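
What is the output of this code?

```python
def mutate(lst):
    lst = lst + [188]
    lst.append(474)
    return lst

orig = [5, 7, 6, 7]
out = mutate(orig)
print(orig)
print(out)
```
[5, 7, 6, 7]
[5, 7, 6, 7, 188, 474]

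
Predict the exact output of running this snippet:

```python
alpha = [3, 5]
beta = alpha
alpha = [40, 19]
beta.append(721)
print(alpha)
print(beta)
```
[40, 19]
[3, 5, 721]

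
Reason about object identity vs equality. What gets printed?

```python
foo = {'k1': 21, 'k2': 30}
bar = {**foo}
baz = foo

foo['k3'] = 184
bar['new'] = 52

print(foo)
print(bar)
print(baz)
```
{'k1': 21, 'k2': 30, 'k3': 184}
{'k1': 21, 'k2': 30, 'new': 52}
{'k1': 21, 'k2': 30, 'k3': 184}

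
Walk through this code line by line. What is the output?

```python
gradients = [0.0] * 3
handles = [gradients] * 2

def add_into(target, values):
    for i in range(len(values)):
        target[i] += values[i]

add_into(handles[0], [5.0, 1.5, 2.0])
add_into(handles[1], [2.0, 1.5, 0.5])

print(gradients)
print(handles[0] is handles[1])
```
[7.0, 3.0, 2.5]
True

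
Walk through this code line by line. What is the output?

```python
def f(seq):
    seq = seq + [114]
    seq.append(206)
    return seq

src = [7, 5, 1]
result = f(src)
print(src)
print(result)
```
[7, 5, 1]
[7, 5, 1, 114, 206]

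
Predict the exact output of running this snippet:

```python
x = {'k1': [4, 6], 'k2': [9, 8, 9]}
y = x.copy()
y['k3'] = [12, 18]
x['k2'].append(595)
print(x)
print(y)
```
{'k1': [4, 6], 'k2': [9, 8, 9, 595]}
{'k1': [4, 6], 'k2': [9, 8, 9, 595], 'k3': [12, 18]}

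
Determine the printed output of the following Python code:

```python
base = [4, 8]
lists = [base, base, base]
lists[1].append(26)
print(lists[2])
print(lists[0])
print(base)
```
[4, 8, 26]
[4, 8, 26]
[4, 8, 26]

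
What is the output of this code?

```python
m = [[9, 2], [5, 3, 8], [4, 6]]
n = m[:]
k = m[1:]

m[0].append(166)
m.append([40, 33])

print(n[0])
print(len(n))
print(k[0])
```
[9, 2, 166]
3
[5, 3, 8]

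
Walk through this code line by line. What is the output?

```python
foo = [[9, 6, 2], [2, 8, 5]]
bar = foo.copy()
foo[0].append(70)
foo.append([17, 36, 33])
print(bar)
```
[[9, 6, 2, 70], [2, 8, 5]]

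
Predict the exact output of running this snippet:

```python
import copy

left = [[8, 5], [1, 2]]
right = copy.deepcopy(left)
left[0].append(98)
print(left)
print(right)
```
[[8, 5, 98], [1, 2]]
[[8, 5], [1, 2]]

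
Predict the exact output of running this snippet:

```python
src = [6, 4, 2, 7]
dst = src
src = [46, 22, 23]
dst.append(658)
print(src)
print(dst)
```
[46, 22, 23]
[6, 4, 2, 7, 658]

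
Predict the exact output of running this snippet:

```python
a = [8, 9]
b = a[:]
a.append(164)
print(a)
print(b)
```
[8, 9, 164]
[8, 9]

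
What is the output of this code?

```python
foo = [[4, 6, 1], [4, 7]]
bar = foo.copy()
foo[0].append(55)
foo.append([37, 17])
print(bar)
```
[[4, 6, 1, 55], [4, 7]]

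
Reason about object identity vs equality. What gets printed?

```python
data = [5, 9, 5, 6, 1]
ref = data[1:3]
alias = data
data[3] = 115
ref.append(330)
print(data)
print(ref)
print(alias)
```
[5, 9, 5, 115, 1]
[9, 5, 330]
[5, 9, 5, 115, 1]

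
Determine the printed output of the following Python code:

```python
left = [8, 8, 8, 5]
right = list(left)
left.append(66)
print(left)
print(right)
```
[8, 8, 8, 5, 66]
[8, 8, 8, 5]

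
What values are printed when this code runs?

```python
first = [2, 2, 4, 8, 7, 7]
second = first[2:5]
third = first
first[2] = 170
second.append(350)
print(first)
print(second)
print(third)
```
[2, 2, 170, 8, 7, 7]
[4, 8, 7, 350]
[2, 2, 170, 8, 7, 7]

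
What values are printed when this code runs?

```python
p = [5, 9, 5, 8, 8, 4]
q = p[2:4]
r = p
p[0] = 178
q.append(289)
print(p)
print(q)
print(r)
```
[178, 9, 5, 8, 8, 4]
[5, 8, 289]
[178, 9, 5, 8, 8, 4]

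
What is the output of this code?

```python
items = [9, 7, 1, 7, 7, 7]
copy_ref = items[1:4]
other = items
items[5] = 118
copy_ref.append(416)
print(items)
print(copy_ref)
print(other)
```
[9, 7, 1, 7, 7, 118]
[7, 1, 7, 416]
[9, 7, 1, 7, 7, 118]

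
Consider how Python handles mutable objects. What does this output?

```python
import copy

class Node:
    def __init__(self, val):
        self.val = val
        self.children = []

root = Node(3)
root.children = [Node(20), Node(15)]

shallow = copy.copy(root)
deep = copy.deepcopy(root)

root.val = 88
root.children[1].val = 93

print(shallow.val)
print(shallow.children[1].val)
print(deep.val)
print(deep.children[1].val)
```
3
93
3
15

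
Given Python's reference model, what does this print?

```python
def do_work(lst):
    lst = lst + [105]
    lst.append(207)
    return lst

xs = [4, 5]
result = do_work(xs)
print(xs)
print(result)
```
[4, 5]
[4, 5, 105, 207]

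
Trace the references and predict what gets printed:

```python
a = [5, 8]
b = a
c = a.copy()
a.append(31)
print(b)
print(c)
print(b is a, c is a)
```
[5, 8, 31]
[5, 8]
True False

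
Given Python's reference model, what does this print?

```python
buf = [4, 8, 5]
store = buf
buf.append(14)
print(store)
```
[4, 8, 5, 14]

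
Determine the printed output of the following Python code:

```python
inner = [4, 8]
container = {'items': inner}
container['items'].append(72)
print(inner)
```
[4, 8, 72]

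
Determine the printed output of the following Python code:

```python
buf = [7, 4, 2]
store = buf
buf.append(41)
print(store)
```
[7, 4, 2, 41]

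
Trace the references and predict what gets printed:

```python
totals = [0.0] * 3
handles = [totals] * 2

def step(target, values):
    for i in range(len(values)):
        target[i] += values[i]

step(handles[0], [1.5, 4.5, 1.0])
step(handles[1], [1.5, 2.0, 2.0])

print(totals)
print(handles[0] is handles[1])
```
[3.0, 6.5, 3.0]
True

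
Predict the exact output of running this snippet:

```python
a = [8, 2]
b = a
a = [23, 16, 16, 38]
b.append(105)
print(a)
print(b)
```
[23, 16, 16, 38]
[8, 2, 105]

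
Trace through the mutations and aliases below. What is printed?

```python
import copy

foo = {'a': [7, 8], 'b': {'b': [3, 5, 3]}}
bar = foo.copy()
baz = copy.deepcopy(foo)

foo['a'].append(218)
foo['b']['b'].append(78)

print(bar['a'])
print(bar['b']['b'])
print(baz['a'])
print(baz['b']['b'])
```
[7, 8, 218]
[3, 5, 3, 78]
[7, 8]
[3, 5, 3]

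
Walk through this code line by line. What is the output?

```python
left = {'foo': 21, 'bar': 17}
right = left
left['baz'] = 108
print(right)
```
{'foo': 21, 'bar': 17, 'baz': 108}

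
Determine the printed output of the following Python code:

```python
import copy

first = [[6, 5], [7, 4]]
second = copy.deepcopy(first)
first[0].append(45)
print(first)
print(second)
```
[[6, 5, 45], [7, 4]]
[[6, 5], [7, 4]]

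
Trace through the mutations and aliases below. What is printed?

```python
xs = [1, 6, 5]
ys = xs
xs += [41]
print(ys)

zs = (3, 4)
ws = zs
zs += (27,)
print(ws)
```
[1, 6, 5, 41]
(3, 4)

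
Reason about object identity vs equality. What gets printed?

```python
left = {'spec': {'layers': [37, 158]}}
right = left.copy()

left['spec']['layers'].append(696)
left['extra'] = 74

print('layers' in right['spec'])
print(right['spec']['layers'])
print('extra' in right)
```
True
[37, 158, 696]
False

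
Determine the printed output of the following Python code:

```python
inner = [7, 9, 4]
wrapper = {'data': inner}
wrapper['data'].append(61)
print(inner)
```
[7, 9, 4, 61]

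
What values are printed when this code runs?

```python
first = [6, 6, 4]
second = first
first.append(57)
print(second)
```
[6, 6, 4, 57]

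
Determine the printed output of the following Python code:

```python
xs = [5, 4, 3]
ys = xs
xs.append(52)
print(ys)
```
[5, 4, 3, 52]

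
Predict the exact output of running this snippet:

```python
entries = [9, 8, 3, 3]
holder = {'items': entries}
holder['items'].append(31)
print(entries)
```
[9, 8, 3, 3, 31]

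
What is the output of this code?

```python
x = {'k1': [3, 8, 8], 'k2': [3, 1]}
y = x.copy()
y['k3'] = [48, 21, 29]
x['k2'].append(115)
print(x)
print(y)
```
{'k1': [3, 8, 8], 'k2': [3, 1, 115]}
{'k1': [3, 8, 8], 'k2': [3, 1, 115], 'k3': [48, 21, 29]}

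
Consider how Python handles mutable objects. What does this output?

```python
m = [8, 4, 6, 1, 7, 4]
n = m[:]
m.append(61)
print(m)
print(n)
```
[8, 4, 6, 1, 7, 4, 61]
[8, 4, 6, 1, 7, 4]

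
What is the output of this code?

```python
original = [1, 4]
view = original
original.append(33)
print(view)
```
[1, 4, 33]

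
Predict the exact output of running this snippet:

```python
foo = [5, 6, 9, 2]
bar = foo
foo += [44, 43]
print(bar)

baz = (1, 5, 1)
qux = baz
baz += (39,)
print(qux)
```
[5, 6, 9, 2, 44, 43]
(1, 5, 1)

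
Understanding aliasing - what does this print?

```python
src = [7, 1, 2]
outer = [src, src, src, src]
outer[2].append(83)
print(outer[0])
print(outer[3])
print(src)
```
[7, 1, 2, 83]
[7, 1, 2, 83]
[7, 1, 2, 83]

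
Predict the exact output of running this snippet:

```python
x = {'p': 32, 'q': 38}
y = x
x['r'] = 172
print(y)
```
{'p': 32, 'q': 38, 'r': 172}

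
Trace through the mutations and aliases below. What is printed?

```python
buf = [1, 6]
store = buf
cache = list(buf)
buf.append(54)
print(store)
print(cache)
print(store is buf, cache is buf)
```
[1, 6, 54]
[1, 6]
True False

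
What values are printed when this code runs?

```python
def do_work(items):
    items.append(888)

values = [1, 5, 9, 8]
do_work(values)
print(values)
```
[1, 5, 9, 8, 888]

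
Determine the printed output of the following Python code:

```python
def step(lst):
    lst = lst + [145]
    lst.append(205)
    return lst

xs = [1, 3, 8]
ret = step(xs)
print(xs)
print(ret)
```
[1, 3, 8]
[1, 3, 8, 145, 205]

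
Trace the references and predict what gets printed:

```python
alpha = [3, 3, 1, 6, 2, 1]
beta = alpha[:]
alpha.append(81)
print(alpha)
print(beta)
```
[3, 3, 1, 6, 2, 1, 81]
[3, 3, 1, 6, 2, 1]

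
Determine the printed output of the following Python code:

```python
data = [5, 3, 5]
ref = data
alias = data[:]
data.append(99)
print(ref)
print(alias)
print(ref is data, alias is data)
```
[5, 3, 5, 99]
[5, 3, 5]
True False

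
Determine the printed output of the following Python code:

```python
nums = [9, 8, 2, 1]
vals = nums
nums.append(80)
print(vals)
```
[9, 8, 2, 1, 80]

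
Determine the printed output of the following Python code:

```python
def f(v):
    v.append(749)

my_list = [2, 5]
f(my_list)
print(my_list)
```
[2, 5, 749]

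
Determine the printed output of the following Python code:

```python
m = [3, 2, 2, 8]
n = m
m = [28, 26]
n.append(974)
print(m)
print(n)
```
[28, 26]
[3, 2, 2, 8, 974]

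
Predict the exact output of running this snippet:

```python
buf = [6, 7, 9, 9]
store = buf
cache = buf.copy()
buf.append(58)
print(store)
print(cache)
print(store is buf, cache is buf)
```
[6, 7, 9, 9, 58]
[6, 7, 9, 9]
True False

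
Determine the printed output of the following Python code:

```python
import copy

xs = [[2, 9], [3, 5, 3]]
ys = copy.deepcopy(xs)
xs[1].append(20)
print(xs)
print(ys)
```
[[2, 9], [3, 5, 3, 20]]
[[2, 9], [3, 5, 3]]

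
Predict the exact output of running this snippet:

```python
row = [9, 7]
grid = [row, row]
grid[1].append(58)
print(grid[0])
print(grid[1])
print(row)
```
[9, 7, 58]
[9, 7, 58]
[9, 7, 58]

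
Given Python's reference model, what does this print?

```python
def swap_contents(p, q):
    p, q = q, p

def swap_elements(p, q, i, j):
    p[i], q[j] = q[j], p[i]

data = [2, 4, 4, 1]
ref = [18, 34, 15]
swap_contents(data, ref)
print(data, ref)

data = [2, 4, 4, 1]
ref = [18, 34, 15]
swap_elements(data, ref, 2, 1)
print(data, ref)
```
[2, 4, 4, 1] [18, 34, 15]
[2, 4, 34, 1] [18, 4, 15]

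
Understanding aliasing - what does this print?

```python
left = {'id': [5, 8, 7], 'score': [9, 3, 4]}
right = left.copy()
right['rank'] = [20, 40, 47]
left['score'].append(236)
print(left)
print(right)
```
{'id': [5, 8, 7], 'score': [9, 3, 4, 236]}
{'id': [5, 8, 7], 'score': [9, 3, 4, 236], 'rank': [20, 40, 47]}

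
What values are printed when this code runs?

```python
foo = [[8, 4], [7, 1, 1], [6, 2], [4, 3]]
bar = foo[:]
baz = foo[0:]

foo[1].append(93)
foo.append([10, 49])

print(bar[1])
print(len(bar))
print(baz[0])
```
[7, 1, 1, 93]
4
[8, 4]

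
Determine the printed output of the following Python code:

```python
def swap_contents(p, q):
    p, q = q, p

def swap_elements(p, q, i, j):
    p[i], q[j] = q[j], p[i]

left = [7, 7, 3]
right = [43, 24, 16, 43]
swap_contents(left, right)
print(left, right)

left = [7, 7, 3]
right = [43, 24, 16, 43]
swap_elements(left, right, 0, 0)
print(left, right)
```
[7, 7, 3] [43, 24, 16, 43]
[43, 7, 3] [7, 24, 16, 43]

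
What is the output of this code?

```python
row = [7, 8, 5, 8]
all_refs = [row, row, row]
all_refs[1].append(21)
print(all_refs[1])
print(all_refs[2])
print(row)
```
[7, 8, 5, 8, 21]
[7, 8, 5, 8, 21]
[7, 8, 5, 8, 21]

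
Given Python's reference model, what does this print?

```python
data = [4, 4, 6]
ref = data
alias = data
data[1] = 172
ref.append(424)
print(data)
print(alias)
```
[4, 172, 6, 424]
[4, 172, 6, 424]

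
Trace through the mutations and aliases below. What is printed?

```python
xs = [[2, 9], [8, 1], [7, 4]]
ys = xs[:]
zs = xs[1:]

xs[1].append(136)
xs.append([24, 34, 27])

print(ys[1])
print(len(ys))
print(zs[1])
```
[8, 1, 136]
3
[7, 4]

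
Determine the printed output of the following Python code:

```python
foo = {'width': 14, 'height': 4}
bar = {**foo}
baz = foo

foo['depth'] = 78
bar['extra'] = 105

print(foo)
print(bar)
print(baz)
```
{'width': 14, 'height': 4, 'depth': 78}
{'width': 14, 'height': 4, 'extra': 105}
{'width': 14, 'height': 4, 'depth': 78}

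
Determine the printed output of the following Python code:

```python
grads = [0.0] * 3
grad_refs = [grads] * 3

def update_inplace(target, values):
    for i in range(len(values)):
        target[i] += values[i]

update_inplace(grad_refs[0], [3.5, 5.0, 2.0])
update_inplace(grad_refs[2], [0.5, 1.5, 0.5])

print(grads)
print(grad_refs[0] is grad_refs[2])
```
[4.0, 6.5, 2.5]
True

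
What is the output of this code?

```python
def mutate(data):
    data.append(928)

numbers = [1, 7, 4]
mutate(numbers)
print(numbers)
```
[1, 7, 4, 928]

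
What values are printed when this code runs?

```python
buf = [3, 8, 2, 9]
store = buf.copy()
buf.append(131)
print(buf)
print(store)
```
[3, 8, 2, 9, 131]
[3, 8, 2, 9]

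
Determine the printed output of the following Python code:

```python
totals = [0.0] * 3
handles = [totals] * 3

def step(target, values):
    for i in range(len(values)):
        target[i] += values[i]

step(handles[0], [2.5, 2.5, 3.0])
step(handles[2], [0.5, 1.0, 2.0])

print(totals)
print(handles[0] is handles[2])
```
[3.0, 3.5, 5.0]
True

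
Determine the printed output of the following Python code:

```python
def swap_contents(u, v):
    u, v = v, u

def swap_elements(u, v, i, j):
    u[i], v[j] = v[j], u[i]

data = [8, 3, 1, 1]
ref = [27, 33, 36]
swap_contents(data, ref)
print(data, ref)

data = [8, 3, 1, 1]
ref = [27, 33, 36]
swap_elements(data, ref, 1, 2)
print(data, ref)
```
[8, 3, 1, 1] [27, 33, 36]
[8, 36, 1, 1] [27, 33, 3]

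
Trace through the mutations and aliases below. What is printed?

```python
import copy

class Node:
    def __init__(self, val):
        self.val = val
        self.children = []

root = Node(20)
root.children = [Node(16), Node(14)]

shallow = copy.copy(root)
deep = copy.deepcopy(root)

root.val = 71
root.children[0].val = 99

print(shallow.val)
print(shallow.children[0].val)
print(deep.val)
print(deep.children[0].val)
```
20
99
20
16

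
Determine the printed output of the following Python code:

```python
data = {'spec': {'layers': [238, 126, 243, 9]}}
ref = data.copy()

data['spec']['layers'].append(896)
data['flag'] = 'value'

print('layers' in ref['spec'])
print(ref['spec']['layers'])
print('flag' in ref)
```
True
[238, 126, 243, 9, 896]
False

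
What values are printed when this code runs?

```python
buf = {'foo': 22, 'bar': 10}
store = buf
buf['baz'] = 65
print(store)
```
{'foo': 22, 'bar': 10, 'baz': 65}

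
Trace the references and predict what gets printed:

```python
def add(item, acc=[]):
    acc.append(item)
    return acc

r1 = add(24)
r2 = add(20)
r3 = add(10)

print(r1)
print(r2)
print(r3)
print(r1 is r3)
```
[24, 20, 10]
[24, 20, 10]
[24, 20, 10]
True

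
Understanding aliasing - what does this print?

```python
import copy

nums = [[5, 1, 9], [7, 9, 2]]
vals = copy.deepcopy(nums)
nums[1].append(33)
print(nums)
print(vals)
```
[[5, 1, 9], [7, 9, 2, 33]]
[[5, 1, 9], [7, 9, 2]]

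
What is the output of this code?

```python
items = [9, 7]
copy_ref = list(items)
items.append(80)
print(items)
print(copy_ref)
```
[9, 7, 80]
[9, 7]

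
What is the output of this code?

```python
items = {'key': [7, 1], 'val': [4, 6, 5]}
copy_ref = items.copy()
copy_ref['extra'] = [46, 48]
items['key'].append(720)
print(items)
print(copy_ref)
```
{'key': [7, 1, 720], 'val': [4, 6, 5]}
{'key': [7, 1, 720], 'val': [4, 6, 5], 'extra': [46, 48]}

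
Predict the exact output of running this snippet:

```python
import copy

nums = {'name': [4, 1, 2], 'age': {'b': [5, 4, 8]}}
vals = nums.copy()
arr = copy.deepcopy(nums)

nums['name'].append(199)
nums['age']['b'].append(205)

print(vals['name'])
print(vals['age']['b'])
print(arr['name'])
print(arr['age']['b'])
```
[4, 1, 2, 199]
[5, 4, 8, 205]
[4, 1, 2]
[5, 4, 8]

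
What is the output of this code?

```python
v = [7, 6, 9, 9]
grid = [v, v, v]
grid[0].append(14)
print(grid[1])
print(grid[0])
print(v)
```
[7, 6, 9, 9, 14]
[7, 6, 9, 9, 14]
[7, 6, 9, 9, 14]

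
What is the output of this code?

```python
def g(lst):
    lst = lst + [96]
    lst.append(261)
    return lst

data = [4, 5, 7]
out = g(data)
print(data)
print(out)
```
[4, 5, 7]
[4, 5, 7, 96, 261]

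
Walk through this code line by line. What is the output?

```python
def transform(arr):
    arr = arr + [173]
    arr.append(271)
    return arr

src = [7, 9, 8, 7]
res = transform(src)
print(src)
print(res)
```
[7, 9, 8, 7]
[7, 9, 8, 7, 173, 271]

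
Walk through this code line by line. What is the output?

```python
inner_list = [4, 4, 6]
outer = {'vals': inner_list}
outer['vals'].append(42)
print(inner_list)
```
[4, 4, 6, 42]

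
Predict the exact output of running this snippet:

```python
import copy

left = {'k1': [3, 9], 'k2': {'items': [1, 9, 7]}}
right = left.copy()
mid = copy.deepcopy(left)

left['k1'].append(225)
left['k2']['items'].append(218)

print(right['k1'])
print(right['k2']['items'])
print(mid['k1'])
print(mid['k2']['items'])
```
[3, 9, 225]
[1, 9, 7, 218]
[3, 9]
[1, 9, 7]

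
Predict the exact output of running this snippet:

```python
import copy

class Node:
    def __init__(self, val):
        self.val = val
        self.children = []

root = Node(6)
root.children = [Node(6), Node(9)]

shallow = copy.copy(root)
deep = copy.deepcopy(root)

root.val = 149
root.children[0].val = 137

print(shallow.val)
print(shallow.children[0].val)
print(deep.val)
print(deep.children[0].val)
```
6
137
6
6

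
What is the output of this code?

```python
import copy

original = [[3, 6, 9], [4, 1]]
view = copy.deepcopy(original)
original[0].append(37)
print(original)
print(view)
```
[[3, 6, 9, 37], [4, 1]]
[[3, 6, 9], [4, 1]]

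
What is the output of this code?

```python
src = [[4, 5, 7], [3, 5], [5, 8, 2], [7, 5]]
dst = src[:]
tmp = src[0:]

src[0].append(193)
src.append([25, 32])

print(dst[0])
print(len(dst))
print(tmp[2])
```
[4, 5, 7, 193]
4
[5, 8, 2]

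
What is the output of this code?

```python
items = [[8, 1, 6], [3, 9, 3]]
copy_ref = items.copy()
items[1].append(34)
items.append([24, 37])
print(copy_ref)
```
[[8, 1, 6], [3, 9, 3, 34]]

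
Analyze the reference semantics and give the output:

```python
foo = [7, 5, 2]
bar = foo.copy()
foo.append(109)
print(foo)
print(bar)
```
[7, 5, 2, 109]
[7, 5, 2]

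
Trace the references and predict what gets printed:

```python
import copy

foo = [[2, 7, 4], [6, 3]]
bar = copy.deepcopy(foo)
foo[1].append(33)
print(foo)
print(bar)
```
[[2, 7, 4], [6, 3, 33]]
[[2, 7, 4], [6, 3]]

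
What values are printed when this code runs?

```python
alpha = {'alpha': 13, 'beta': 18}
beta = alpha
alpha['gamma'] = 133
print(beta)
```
{'alpha': 13, 'beta': 18, 'gamma': 133}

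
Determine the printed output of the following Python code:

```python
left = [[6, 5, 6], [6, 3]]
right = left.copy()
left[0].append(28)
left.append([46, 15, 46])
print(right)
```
[[6, 5, 6, 28], [6, 3]]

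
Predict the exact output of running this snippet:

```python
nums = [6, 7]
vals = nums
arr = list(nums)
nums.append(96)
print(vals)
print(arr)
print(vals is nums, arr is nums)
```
[6, 7, 96]
[6, 7]
True False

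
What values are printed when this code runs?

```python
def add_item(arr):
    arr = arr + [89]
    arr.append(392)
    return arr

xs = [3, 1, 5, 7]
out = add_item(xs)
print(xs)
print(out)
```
[3, 1, 5, 7]
[3, 1, 5, 7, 89, 392]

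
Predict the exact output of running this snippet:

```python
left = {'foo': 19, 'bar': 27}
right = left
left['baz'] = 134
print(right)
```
{'foo': 19, 'bar': 27, 'baz': 134}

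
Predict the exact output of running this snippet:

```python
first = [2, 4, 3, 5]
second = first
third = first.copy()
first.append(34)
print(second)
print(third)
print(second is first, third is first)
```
[2, 4, 3, 5, 34]
[2, 4, 3, 5]
True False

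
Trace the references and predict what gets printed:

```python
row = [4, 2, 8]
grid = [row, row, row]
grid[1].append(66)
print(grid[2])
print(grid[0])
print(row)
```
[4, 2, 8, 66]
[4, 2, 8, 66]
[4, 2, 8, 66]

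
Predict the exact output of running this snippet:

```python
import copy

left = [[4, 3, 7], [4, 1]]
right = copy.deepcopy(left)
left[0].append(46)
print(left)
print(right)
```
[[4, 3, 7, 46], [4, 1]]
[[4, 3, 7], [4, 1]]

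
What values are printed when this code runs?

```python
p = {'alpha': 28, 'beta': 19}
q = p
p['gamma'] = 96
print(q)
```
{'alpha': 28, 'beta': 19, 'gamma': 96}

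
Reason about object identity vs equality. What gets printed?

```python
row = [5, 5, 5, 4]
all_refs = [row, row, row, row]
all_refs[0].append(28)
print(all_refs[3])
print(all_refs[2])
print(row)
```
[5, 5, 5, 4, 28]
[5, 5, 5, 4, 28]
[5, 5, 5, 4, 28]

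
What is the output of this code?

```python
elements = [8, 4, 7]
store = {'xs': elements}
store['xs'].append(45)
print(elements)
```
[8, 4, 7, 45]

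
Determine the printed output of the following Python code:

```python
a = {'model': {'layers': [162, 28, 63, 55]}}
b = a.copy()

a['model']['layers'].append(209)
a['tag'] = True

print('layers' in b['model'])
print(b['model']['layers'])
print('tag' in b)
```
True
[162, 28, 63, 55, 209]
False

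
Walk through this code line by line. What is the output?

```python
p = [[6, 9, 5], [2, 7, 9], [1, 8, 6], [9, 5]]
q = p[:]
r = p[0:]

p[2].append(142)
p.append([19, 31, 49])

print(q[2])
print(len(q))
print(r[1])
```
[1, 8, 6, 142]
4
[2, 7, 9]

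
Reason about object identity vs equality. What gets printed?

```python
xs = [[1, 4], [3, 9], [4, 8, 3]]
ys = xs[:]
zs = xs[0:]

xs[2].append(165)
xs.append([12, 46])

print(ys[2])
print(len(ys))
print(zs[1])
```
[4, 8, 3, 165]
3
[3, 9]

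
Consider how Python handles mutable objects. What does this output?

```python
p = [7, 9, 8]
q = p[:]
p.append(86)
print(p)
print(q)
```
[7, 9, 8, 86]
[7, 9, 8]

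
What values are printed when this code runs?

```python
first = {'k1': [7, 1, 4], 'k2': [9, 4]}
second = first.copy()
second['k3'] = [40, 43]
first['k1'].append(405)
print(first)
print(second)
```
{'k1': [7, 1, 4, 405], 'k2': [9, 4]}
{'k1': [7, 1, 4, 405], 'k2': [9, 4], 'k3': [40, 43]}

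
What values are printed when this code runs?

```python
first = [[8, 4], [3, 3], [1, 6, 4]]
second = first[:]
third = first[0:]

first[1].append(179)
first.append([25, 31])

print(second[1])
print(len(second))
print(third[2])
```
[3, 3, 179]
3
[1, 6, 4]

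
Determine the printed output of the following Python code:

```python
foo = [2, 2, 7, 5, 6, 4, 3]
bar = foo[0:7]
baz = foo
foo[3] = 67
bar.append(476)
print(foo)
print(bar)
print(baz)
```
[2, 2, 7, 67, 6, 4, 3]
[2, 2, 7, 5, 6, 4, 3, 476]
[2, 2, 7, 67, 6, 4, 3]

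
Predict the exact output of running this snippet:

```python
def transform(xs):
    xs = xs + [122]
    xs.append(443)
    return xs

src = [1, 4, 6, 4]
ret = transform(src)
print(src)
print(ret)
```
[1, 4, 6, 4]
[1, 4, 6, 4, 122, 443]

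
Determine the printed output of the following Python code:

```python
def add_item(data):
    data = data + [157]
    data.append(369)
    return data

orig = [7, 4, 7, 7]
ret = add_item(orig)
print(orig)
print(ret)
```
[7, 4, 7, 7]
[7, 4, 7, 7, 157, 369]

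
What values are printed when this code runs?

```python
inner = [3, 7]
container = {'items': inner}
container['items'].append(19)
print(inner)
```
[3, 7, 19]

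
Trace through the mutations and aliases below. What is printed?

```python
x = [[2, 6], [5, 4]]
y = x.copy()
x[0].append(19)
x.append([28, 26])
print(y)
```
[[2, 6, 19], [5, 4]]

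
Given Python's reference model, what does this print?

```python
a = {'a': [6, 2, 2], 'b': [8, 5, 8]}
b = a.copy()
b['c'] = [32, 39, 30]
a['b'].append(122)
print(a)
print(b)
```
{'a': [6, 2, 2], 'b': [8, 5, 8, 122]}
{'a': [6, 2, 2], 'b': [8, 5, 8, 122], 'c': [32, 39, 30]}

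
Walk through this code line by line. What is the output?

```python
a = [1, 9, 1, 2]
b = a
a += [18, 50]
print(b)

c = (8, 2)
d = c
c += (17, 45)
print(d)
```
[1, 9, 1, 2, 18, 50]
(8, 2)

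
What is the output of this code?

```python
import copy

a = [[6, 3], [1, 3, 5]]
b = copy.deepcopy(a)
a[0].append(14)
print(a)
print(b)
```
[[6, 3, 14], [1, 3, 5]]
[[6, 3], [1, 3, 5]]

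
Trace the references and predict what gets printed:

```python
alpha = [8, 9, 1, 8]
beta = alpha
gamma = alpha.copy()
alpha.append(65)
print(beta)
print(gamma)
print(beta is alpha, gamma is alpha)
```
[8, 9, 1, 8, 65]
[8, 9, 1, 8]
True False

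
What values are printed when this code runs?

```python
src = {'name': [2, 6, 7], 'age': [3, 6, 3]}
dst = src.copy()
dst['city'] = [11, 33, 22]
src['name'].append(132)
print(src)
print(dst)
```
{'name': [2, 6, 7, 132], 'age': [3, 6, 3]}
{'name': [2, 6, 7, 132], 'age': [3, 6, 3], 'city': [11, 33, 22]}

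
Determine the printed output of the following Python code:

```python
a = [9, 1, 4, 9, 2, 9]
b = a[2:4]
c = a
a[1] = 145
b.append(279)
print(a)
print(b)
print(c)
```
[9, 145, 4, 9, 2, 9]
[4, 9, 279]
[9, 145, 4, 9, 2, 9]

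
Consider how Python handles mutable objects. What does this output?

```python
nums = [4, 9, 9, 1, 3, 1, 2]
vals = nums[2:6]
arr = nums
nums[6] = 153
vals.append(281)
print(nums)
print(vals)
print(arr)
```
[4, 9, 9, 1, 3, 1, 153]
[9, 1, 3, 1, 281]
[4, 9, 9, 1, 3, 1, 153]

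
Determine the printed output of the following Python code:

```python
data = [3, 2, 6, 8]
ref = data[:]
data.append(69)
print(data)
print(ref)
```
[3, 2, 6, 8, 69]
[3, 2, 6, 8]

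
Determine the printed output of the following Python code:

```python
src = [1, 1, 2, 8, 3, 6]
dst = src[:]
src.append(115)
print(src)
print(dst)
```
[1, 1, 2, 8, 3, 6, 115]
[1, 1, 2, 8, 3, 6]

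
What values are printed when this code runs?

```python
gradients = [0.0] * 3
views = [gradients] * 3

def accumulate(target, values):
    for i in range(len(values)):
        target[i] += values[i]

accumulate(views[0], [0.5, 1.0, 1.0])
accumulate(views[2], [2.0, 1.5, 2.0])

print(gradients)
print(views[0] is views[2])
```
[2.5, 2.5, 3.0]
True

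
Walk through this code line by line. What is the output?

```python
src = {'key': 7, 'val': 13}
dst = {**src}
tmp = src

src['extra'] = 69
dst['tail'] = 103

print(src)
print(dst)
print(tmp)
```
{'key': 7, 'val': 13, 'extra': 69}
{'key': 7, 'val': 13, 'tail': 103}
{'key': 7, 'val': 13, 'extra': 69}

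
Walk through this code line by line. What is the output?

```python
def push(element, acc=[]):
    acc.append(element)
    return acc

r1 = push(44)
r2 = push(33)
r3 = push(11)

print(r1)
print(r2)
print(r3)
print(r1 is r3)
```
[44, 33, 11]
[44, 33, 11]
[44, 33, 11]
True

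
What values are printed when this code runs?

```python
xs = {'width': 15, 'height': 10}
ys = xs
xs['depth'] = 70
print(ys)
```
{'width': 15, 'height': 10, 'depth': 70}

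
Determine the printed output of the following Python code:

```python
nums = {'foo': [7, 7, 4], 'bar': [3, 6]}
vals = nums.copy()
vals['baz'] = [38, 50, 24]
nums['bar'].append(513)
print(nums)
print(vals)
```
{'foo': [7, 7, 4], 'bar': [3, 6, 513]}
{'foo': [7, 7, 4], 'bar': [3, 6, 513], 'baz': [38, 50, 24]}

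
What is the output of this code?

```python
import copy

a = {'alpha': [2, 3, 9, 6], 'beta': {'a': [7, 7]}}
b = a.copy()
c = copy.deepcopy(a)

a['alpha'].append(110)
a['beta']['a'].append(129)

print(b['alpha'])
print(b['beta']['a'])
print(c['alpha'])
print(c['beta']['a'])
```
[2, 3, 9, 6, 110]
[7, 7, 129]
[2, 3, 9, 6]
[7, 7]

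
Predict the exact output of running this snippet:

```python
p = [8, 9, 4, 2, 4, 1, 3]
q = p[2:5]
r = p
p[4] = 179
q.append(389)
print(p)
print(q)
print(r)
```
[8, 9, 4, 2, 179, 1, 3]
[4, 2, 4, 389]
[8, 9, 4, 2, 179, 1, 3]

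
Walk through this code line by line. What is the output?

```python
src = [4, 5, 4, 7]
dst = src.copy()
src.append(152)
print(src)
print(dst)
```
[4, 5, 4, 7, 152]
[4, 5, 4, 7]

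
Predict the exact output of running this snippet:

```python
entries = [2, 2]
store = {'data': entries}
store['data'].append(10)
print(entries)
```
[2, 2, 10]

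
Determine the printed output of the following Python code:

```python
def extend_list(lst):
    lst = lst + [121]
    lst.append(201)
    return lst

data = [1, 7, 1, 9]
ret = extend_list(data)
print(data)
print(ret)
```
[1, 7, 1, 9]
[1, 7, 1, 9, 121, 201]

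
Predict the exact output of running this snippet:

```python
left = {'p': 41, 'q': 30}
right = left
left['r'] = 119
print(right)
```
{'p': 41, 'q': 30, 'r': 119}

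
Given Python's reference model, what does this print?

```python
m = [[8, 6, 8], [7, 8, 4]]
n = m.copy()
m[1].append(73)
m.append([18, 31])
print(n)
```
[[8, 6, 8], [7, 8, 4, 73]]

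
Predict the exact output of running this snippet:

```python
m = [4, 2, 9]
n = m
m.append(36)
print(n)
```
[4, 2, 9, 36]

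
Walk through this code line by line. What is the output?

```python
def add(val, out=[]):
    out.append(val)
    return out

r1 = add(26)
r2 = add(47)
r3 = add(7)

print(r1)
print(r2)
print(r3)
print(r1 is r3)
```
[26, 47, 7]
[26, 47, 7]
[26, 47, 7]
True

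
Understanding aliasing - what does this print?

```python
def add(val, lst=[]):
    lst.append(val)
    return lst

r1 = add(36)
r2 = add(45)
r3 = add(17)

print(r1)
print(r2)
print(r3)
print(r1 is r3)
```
[36, 45, 17]
[36, 45, 17]
[36, 45, 17]
True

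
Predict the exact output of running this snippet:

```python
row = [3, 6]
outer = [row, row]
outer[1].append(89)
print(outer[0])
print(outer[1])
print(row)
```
[3, 6, 89]
[3, 6, 89]
[3, 6, 89]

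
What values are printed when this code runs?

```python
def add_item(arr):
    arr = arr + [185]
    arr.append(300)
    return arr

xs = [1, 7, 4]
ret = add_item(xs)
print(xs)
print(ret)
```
[1, 7, 4]
[1, 7, 4, 185, 300]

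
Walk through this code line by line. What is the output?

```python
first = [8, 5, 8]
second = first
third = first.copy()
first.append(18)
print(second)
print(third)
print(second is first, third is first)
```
[8, 5, 8, 18]
[8, 5, 8]
True False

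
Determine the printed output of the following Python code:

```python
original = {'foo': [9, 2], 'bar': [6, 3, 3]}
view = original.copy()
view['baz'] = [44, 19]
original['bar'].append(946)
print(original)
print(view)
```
{'foo': [9, 2], 'bar': [6, 3, 3, 946]}
{'foo': [9, 2], 'bar': [6, 3, 3, 946], 'baz': [44, 19]}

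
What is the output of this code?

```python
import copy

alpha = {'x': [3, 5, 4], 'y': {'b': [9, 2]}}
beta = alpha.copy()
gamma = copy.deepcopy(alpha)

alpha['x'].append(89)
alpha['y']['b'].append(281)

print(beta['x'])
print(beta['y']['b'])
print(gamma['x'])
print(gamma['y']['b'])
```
[3, 5, 4, 89]
[9, 2, 281]
[3, 5, 4]
[9, 2]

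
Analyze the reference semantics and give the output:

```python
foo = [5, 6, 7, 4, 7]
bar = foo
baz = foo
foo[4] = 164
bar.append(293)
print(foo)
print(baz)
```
[5, 6, 7, 4, 164, 293]
[5, 6, 7, 4, 164, 293]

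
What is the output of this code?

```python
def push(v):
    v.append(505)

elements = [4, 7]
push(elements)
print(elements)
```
[4, 7, 505]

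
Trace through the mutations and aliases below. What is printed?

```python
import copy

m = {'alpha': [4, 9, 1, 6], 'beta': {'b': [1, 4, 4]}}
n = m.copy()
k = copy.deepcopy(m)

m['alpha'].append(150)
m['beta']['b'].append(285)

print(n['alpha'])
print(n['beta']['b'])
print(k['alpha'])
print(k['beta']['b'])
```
[4, 9, 1, 6, 150]
[1, 4, 4, 285]
[4, 9, 1, 6]
[1, 4, 4]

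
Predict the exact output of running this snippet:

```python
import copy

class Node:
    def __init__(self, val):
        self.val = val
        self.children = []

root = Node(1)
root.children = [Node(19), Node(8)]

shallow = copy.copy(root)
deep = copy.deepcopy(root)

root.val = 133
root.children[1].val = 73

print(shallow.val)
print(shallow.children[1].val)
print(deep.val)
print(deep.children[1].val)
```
1
73
1
8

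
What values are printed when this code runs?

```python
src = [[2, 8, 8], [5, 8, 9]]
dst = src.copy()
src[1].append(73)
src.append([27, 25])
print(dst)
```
[[2, 8, 8], [5, 8, 9, 73]]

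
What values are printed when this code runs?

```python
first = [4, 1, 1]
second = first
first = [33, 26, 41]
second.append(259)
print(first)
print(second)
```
[33, 26, 41]
[4, 1, 1, 259]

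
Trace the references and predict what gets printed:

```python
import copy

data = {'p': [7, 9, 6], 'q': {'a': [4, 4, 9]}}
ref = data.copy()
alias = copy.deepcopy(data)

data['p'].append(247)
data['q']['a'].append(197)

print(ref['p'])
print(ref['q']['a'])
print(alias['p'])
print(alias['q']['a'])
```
[7, 9, 6, 247]
[4, 4, 9, 197]
[7, 9, 6]
[4, 4, 9]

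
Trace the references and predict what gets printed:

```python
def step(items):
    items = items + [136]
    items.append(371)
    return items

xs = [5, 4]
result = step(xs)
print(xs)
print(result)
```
[5, 4]
[5, 4, 136, 371]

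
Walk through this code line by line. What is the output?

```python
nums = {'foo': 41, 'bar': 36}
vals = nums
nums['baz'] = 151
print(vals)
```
{'foo': 41, 'bar': 36, 'baz': 151}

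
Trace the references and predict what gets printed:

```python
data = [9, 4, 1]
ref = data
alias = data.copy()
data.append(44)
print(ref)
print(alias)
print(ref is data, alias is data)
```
[9, 4, 1, 44]
[9, 4, 1]
True False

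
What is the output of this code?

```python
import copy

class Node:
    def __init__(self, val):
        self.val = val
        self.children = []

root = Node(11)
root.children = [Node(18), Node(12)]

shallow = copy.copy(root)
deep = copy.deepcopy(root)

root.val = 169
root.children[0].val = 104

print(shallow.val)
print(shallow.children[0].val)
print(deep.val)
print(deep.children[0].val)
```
11
104
11
18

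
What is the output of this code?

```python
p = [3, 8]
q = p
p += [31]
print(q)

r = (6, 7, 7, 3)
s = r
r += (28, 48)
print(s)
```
[3, 8, 31]
(6, 7, 7, 3)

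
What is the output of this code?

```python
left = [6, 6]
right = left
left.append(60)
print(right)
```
[6, 6, 60]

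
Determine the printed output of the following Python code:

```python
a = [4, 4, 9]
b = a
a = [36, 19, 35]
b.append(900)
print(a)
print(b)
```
[36, 19, 35]
[4, 4, 9, 900]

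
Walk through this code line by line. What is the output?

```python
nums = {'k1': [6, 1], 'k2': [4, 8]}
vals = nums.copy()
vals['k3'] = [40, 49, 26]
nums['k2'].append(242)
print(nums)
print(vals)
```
{'k1': [6, 1], 'k2': [4, 8, 242]}
{'k1': [6, 1], 'k2': [4, 8, 242], 'k3': [40, 49, 26]}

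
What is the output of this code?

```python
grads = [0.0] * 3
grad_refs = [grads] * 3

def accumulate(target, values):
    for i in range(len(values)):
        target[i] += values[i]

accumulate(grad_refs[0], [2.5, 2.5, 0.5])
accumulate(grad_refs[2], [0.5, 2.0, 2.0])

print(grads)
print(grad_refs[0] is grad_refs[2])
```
[3.0, 4.5, 2.5]
True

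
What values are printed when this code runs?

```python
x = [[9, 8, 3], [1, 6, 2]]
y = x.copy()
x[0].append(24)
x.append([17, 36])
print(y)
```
[[9, 8, 3, 24], [1, 6, 2]]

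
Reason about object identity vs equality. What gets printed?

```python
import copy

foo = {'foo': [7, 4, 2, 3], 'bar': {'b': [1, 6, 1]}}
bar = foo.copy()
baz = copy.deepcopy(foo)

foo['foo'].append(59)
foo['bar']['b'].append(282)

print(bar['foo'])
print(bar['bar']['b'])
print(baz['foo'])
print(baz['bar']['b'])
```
[7, 4, 2, 3, 59]
[1, 6, 1, 282]
[7, 4, 2, 3]
[1, 6, 1]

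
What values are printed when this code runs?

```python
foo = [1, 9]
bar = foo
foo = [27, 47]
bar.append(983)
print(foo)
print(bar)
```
[27, 47]
[1, 9, 983]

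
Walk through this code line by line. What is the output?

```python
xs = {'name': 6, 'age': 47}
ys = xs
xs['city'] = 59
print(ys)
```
{'name': 6, 'age': 47, 'city': 59}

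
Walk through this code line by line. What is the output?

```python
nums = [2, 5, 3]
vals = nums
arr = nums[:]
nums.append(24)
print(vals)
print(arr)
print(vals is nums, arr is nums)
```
[2, 5, 3, 24]
[2, 5, 3]
True False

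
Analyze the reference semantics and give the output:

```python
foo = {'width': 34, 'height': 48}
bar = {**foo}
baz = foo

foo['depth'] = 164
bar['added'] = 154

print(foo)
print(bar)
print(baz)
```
{'width': 34, 'height': 48, 'depth': 164}
{'width': 34, 'height': 48, 'added': 154}
{'width': 34, 'height': 48, 'depth': 164}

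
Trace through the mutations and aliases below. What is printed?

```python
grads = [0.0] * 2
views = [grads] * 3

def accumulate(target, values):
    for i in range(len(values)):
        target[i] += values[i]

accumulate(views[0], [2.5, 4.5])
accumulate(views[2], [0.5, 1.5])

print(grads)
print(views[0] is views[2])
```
[3.0, 6.0]
True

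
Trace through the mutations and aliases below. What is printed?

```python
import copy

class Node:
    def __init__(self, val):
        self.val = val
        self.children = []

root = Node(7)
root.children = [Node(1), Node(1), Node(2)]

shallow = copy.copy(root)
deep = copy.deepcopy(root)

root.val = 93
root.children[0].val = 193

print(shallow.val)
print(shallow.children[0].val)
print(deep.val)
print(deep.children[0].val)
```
7
193
7
1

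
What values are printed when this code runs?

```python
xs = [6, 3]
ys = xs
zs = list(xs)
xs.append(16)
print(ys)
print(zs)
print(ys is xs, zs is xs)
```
[6, 3, 16]
[6, 3]
True False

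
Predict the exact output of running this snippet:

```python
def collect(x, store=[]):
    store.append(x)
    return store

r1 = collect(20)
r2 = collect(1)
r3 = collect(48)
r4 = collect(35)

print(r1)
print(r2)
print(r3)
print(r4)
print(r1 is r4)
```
[20, 1, 48, 35]
[20, 1, 48, 35]
[20, 1, 48, 35]
[20, 1, 48, 35]
True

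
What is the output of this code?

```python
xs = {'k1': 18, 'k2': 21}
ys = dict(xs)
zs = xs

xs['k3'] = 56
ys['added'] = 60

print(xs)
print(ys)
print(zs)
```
{'k1': 18, 'k2': 21, 'k3': 56}
{'k1': 18, 'k2': 21, 'added': 60}
{'k1': 18, 'k2': 21, 'k3': 56}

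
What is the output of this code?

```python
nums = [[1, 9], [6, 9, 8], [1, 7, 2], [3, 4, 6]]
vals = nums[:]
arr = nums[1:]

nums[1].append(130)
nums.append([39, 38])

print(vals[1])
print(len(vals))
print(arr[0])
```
[6, 9, 8, 130]
4
[6, 9, 8, 130]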